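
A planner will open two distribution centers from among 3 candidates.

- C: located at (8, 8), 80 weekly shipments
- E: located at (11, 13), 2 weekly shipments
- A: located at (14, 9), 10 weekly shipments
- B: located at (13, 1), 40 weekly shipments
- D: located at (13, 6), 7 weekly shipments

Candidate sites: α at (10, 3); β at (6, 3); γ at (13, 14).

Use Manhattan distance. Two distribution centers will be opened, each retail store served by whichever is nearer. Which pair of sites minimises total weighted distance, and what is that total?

Evaluate every pair (each demand assigned to the nearer of the two):
  {α, γ}: total = 868
  {α, β}: total = 924
  {β, γ}: total = 1042
Best pair: {α, γ} with total 868.

{α, γ}, total 868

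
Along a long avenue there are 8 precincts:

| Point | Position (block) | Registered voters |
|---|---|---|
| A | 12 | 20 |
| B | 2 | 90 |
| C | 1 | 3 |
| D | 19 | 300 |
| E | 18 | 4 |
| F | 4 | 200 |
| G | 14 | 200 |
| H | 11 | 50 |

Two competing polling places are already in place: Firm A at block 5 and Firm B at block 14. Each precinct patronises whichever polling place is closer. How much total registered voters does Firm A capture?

293

The indifferent point is the midpoint (5+14)/2 = 9.5; precincts left of it (closer to Firm A at 5) go to Firm A, those right go to Firm B.
  C at 1 (w=3) → Firm A
  B at 2 (w=90) → Firm A
  F at 4 (w=200) → Firm A
  H at 11 (w=50) → Firm B
  A at 12 (w=20) → Firm B
  G at 14 (w=200) → Firm B
  E at 18 (w=4) → Firm B
  D at 19 (w=300) → Firm B
Firm A captures 293; Firm B captures 574.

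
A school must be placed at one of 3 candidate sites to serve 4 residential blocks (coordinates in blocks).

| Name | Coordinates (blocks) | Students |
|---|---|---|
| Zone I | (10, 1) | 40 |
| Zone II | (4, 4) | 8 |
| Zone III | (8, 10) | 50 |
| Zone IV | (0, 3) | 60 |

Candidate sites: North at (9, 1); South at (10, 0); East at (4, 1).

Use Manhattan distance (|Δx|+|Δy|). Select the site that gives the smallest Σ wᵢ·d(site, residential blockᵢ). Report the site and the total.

Total weighted distance at each candidate:
  North (9, 1): total = 1264
  South (10, 0): total = 1500
  East (4, 1): total = 1274
Minimum is at North with total 1264 blocks.

North, total 1264 blocks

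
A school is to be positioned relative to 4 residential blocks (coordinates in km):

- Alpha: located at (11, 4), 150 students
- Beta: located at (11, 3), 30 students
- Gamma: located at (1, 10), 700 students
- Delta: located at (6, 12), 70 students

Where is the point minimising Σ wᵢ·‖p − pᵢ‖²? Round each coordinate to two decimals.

(3.26, 8.98)

The minimiser of Σwᵢ‖p−pᵢ‖² is the weighted centroid p* = (Σwᵢpᵢ)/(Σwᵢ).
Σwᵢ = 950.
Σwᵢxᵢ = 150·11 + 30·11 + 700·1 + 70·6 = 3100.
Σwᵢyᵢ = 150·4 + 30·3 + 700·10 + 70·12 = 8530.
x* = 3100/950 = 3.26, y* = 8530/950 = 8.98.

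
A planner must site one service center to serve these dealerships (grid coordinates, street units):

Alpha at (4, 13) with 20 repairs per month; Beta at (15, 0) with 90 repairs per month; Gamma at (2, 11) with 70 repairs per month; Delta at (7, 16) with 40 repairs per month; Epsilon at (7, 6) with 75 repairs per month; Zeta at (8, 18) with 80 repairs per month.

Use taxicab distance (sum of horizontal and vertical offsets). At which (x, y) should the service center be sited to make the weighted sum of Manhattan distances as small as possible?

(7, 11)

Manhattan distance separates: Σwᵢ(|x−xᵢ|+|y−yᵢ|) = Σwᵢ|x−xᵢ| + Σwᵢ|y−yᵢ|, so x and y are optimised independently as 1-D weighted medians.
Total weight W = 375; half = 187.5.
x-coordinate, sorted with cumulative weight:
  x=2 (Gamma, w=70) cum 70
  x=4 (Alpha, w=20) cum 90
  x=7 (Delta, w=40) cum 130
  x=7 (Epsilon, w=75) cum 205  ← median
  x=8 (Zeta, w=80) cum 285
  x=15 (Beta, w=90) cum 375
⇒ x* = 7
y-coordinate, sorted with cumulative weight:
  y=0 (Beta, w=90) cum 90
  y=6 (Epsilon, w=75) cum 165
  y=11 (Gamma, w=70) cum 235  ← median
  y=13 (Alpha, w=20) cum 255
  y=16 (Delta, w=40) cum 295
  y=18 (Zeta, w=80) cum 375
⇒ y* = 11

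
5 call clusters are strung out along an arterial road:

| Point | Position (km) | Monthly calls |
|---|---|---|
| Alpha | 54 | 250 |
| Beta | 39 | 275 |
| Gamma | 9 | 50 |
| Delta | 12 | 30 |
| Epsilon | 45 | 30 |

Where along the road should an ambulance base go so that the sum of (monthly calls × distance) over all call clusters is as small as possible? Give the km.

x = 39

For a sum of weighted absolute distances on a line, the optimum is the weighted median (not the mean). Total weight W = 635; half-weight = 317.5.
Sort by position and accumulate weight:
  km 9 (Gamma, w=50) → cum 50
  km 12 (Delta, w=30) → cum 80
  km 39 (Beta, w=275) → cum 355  ≥ 317.5 → median here
  km 45 (Epsilon, w=30) → cum 385
  km 54 (Alpha, w=250) → cum 635
Optimal location: km 39.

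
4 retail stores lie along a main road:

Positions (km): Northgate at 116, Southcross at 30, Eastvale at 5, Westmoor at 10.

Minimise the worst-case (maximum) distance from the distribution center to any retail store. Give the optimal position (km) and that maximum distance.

The 1-center on a line is the midpoint of the two extreme points: leftmost at 5, rightmost at 116.
Optimal location = (5 + 116)/2 = 60.5; maximum distance = (116 − 5)/2 = 55.5.

location 60.5, max distance 55.5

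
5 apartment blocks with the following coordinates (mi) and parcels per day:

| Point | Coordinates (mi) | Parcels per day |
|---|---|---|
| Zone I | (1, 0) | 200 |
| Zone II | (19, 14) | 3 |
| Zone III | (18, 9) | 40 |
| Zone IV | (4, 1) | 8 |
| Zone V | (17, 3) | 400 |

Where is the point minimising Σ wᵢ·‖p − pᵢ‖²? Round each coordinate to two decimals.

The minimiser of Σwᵢ‖p−pᵢ‖² is the weighted centroid p* = (Σwᵢpᵢ)/(Σwᵢ).
Σwᵢ = 651.
Σwᵢxᵢ = 200·1 + 3·19 + 40·18 + 8·4 + 400·17 = 7809.
Σwᵢyᵢ = 200·0 + 3·14 + 40·9 + 8·1 + 400·3 = 1610.
x* = 7809/651 = 12.00, y* = 1610/651 = 2.47.

(12.00, 2.47)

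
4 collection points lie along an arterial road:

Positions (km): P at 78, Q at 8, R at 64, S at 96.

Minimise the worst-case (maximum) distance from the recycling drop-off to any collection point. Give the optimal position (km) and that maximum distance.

location 52, max distance 44

The 1-center on a line is the midpoint of the two extreme points: leftmost at 8, rightmost at 96.
Optimal location = (8 + 96)/2 = 52; maximum distance = (96 − 8)/2 = 44.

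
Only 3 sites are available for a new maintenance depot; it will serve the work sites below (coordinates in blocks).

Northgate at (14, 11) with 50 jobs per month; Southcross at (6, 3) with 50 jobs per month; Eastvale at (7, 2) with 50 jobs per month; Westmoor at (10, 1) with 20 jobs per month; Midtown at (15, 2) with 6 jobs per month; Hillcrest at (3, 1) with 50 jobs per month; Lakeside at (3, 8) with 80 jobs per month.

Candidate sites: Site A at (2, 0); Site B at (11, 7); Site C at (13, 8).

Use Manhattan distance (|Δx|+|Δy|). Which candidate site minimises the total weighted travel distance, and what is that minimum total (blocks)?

Site B, total 2864 blocks

Total weighted distance at each candidate:
  Site A (2, 0): total = 2940
  Site B (11, 7): total = 2864
  Site C (13, 8): total = 3298
Minimum is at Site B with total 2864 blocks.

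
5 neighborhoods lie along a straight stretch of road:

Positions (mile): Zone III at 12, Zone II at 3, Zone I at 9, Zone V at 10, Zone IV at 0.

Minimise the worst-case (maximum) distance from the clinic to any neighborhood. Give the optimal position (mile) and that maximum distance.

location 6, max distance 6

The 1-center on a line is the midpoint of the two extreme points: leftmost at 0, rightmost at 12.
Optimal location = (0 + 12)/2 = 6; maximum distance = (12 − 0)/2 = 6.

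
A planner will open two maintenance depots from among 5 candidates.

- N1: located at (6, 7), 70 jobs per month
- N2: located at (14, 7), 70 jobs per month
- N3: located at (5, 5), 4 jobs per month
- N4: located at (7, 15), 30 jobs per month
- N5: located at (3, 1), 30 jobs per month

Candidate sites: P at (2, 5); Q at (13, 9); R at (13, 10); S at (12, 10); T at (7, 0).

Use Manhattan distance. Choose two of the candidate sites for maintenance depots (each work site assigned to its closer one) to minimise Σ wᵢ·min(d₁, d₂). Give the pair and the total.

Evaluate every pair (each demand assigned to the nearer of the two):
  {P, Q}: total = 1152
  {P, R}: total = 1192
  {P, S}: total = 1232
  {Q, T}: total = 1308
  {R, T}: total = 1348
  {S, T}: total = 1388
  {Q, S}: total = 1728
  {Q, R}: total = 1758
  {R, S}: total = 1798
  {P, T}: total = 2012
Best pair: {P, Q} with total 1152.

{P, Q}, total 1152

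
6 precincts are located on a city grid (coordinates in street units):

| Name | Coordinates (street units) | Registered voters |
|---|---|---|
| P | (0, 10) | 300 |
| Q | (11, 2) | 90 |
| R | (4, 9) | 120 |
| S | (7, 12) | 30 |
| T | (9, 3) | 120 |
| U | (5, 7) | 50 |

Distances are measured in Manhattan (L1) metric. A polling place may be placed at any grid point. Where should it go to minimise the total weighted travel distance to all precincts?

(4, 9)

Manhattan distance separates: Σwᵢ(|x−xᵢ|+|y−yᵢ|) = Σwᵢ|x−xᵢ| + Σwᵢ|y−yᵢ|, so x and y are optimised independently as 1-D weighted medians.
Total weight W = 710; half = 355.
x-coordinate, sorted with cumulative weight:
  x=0 (P, w=300) cum 300
  x=4 (R, w=120) cum 420  ← median
  x=5 (U, w=50) cum 470
  x=7 (S, w=30) cum 500
  x=9 (T, w=120) cum 620
  x=11 (Q, w=90) cum 710
⇒ x* = 4
y-coordinate, sorted with cumulative weight:
  y=2 (Q, w=90) cum 90
  y=3 (T, w=120) cum 210
  y=7 (U, w=50) cum 260
  y=9 (R, w=120) cum 380  ← median
  y=10 (P, w=300) cum 680
  y=12 (S, w=30) cum 710
⇒ y* = 9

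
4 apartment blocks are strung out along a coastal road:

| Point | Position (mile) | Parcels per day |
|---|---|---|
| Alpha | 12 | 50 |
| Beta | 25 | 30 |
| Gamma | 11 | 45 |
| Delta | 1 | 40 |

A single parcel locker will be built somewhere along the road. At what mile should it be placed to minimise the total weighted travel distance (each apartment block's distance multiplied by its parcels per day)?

For a sum of weighted absolute distances on a line, the optimum is the weighted median (not the mean). Total weight W = 165; half-weight = 82.5.
Sort by position and accumulate weight:
  mile 1 (Delta, w=40) → cum 40
  mile 11 (Gamma, w=45) → cum 85  ≥ 82.5 → median here
  mile 12 (Alpha, w=50) → cum 135
  mile 25 (Beta, w=30) → cum 165
Optimal location: mile 11.

x = 11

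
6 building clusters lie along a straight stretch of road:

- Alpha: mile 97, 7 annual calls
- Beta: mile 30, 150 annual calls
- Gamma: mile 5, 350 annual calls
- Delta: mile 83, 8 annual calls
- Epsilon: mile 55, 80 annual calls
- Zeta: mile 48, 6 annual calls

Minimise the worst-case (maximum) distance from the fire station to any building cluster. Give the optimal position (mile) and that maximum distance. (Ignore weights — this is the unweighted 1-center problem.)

location 51, max distance 46

The 1-center on a line is the midpoint of the two extreme points: leftmost at 5, rightmost at 97.
Optimal location = (5 + 97)/2 = 51; maximum distance = (97 − 5)/2 = 46.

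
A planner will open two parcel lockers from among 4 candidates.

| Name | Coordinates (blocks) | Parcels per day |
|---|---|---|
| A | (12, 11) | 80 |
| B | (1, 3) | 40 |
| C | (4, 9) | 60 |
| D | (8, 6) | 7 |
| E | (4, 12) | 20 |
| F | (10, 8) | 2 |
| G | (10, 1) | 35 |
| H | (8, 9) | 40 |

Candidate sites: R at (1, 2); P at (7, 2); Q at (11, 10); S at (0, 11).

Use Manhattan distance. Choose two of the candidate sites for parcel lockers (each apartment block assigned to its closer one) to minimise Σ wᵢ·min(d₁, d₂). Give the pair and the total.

{R, Q}, total 1425

Evaluate every pair (each demand assigned to the nearer of the two):
  {R, Q}: total = 1425
  {P, Q}: total = 1441
  {Q, S}: total = 1545
  {P, S}: total = 2213
  {R, S}: total = 2313
  {R, P}: total = 2533
Best pair: {R, Q} with total 1425.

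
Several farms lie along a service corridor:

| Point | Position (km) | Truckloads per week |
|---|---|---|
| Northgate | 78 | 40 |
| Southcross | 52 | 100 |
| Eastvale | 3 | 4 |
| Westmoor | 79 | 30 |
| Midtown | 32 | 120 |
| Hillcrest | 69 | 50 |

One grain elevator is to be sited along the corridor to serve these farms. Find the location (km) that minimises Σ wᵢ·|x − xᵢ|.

For a sum of weighted absolute distances on a line, the optimum is the weighted median (not the mean). Total weight W = 344; half-weight = 172.
Sort by position and accumulate weight:
  km 3 (Eastvale, w=4) → cum 4
  km 32 (Midtown, w=120) → cum 124
  km 52 (Southcross, w=100) → cum 224  ≥ 172 → median here
  km 69 (Hillcrest, w=50) → cum 274
  km 78 (Northgate, w=40) → cum 314
  km 79 (Westmoor, w=30) → cum 344
Optimal location: km 52.

x = 52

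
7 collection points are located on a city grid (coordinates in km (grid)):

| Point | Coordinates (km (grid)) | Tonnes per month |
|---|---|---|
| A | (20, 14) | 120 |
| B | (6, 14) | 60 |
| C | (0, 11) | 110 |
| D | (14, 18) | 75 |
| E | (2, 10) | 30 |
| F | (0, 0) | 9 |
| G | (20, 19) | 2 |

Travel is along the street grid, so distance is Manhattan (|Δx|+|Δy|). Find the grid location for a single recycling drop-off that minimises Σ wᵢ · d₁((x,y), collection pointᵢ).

Manhattan distance separates: Σwᵢ(|x−xᵢ|+|y−yᵢ|) = Σwᵢ|x−xᵢ| + Σwᵢ|y−yᵢ|, so x and y are optimised independently as 1-D weighted medians.
Total weight W = 406; half = 203.
x-coordinate, sorted with cumulative weight:
  x=0 (C, w=110) cum 110
  x=0 (F, w=9) cum 119
  x=2 (E, w=30) cum 149
  x=6 (B, w=60) cum 209  ← median
  x=14 (D, w=75) cum 284
  x=20 (A, w=120) cum 404
  x=20 (G, w=2) cum 406
⇒ x* = 6
y-coordinate, sorted with cumulative weight:
  y=0 (F, w=9) cum 9
  y=10 (E, w=30) cum 39
  y=11 (C, w=110) cum 149
  y=14 (A, w=120) cum 269  ← median
  y=14 (B, w=60) cum 329
  y=18 (D, w=75) cum 404
  y=19 (G, w=2) cum 406
⇒ y* = 14

(6, 14)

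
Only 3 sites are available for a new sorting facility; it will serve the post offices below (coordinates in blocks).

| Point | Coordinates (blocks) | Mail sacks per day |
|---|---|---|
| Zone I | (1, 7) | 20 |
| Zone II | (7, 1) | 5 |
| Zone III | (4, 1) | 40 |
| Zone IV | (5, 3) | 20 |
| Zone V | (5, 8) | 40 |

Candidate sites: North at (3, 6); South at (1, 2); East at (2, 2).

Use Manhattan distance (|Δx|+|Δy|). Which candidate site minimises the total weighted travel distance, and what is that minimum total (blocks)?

Total weighted distance at each candidate:
  North (3, 6): total = 605
  South (1, 2): total = 795
  East (2, 2): total = 710
Minimum is at North with total 605 blocks.

North, total 605 blocks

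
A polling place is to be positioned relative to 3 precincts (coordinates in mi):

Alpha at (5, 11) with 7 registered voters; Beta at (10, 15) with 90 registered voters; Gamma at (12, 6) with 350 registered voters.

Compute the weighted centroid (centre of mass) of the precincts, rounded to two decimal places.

The minimiser of Σwᵢ‖p−pᵢ‖² is the weighted centroid p* = (Σwᵢpᵢ)/(Σwᵢ).
Σwᵢ = 447.
Σwᵢxᵢ = 7·5 + 90·10 + 350·12 = 5135.
Σwᵢyᵢ = 7·11 + 90·15 + 350·6 = 3527.
x* = 5135/447 = 11.49, y* = 3527/447 = 7.89.

(11.49, 7.89)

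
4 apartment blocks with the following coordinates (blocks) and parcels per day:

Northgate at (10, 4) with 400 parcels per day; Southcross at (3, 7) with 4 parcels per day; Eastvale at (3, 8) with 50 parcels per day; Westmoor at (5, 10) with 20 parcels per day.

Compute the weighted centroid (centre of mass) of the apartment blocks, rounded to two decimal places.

The minimiser of Σwᵢ‖p−pᵢ‖² is the weighted centroid p* = (Σwᵢpᵢ)/(Σwᵢ).
Σwᵢ = 474.
Σwᵢxᵢ = 400·10 + 4·3 + 50·3 + 20·5 = 4262.
Σwᵢyᵢ = 400·4 + 4·7 + 50·8 + 20·10 = 2228.
x* = 4262/474 = 8.99, y* = 2228/474 = 4.70.

(8.99, 4.70)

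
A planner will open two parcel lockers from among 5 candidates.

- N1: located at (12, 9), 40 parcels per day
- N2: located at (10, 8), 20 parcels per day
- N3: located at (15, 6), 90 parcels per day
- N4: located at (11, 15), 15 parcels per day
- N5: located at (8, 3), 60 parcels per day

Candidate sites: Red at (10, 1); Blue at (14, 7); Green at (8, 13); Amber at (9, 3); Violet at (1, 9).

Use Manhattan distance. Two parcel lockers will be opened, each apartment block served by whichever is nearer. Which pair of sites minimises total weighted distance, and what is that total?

{Blue, Amber}, total 665

Evaluate every pair (each demand assigned to the nearer of the two):
  {Blue, Amber}: total = 665
  {Red, Blue}: total = 845
  {Blue, Green}: total = 1115
  {Blue, Violet}: total = 1205
  {Green, Amber}: total = 1385
  {Red, Amber}: total = 1560
  {Amber, Violet}: total = 1560
  {Red, Green}: total = 1675
  {Red, Violet}: total = 1905
  {Green, Violet}: total = 2395
Best pair: {Blue, Amber} with total 665.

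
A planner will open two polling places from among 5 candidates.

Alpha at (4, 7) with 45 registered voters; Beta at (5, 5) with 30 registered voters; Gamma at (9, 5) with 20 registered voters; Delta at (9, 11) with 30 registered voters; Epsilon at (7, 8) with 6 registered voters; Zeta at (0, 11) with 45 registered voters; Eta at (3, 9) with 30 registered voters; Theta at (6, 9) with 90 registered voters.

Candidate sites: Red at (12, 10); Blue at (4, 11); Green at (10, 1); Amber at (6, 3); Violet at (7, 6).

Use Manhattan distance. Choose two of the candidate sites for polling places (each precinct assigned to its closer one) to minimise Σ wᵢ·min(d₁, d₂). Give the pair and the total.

Evaluate every pair (each demand assigned to the nearer of the two):
  {Blue, Violet}: total = 1122
  {Blue, Amber}: total = 1186
  {Blue, Green}: total = 1306
  {Red, Blue}: total = 1336
  {Red, Violet}: total = 1572
  {Green, Violet}: total = 1662
  {Amber, Violet}: total = 1662
  {Red, Amber}: total = 2011
  {Green, Amber}: total = 2266
  {Red, Green}: total = 2542
Best pair: {Blue, Violet} with total 1122.

{Blue, Violet}, total 1122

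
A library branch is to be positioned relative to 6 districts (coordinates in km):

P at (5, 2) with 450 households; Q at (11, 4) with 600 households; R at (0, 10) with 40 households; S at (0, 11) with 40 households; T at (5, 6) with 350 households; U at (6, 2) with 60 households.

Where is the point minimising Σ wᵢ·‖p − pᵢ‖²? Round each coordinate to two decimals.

The minimiser of Σwᵢ‖p−pᵢ‖² is the weighted centroid p* = (Σwᵢpᵢ)/(Σwᵢ).
Σwᵢ = 1540.
Σwᵢxᵢ = 450·5 + 600·11 + 40·0 + 40·0 + 350·5 + 60·6 = 10960.
Σwᵢyᵢ = 450·2 + 600·4 + 40·10 + 40·11 + 350·6 + 60·2 = 6360.
x* = 10960/1540 = 7.12, y* = 6360/1540 = 4.13.

(7.12, 4.13)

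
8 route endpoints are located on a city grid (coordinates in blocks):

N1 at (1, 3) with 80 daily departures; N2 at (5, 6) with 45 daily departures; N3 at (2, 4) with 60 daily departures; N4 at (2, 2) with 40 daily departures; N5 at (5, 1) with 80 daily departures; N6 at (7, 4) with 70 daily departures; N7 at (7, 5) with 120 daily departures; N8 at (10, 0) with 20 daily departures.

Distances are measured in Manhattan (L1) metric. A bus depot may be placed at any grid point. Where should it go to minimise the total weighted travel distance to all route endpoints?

(5, 4)

Manhattan distance separates: Σwᵢ(|x−xᵢ|+|y−yᵢ|) = Σwᵢ|x−xᵢ| + Σwᵢ|y−yᵢ|, so x and y are optimised independently as 1-D weighted medians.
Total weight W = 515; half = 257.5.
x-coordinate, sorted with cumulative weight:
  x=1 (N1, w=80) cum 80
  x=2 (N3, w=60) cum 140
  x=2 (N4, w=40) cum 180
  x=5 (N2, w=45) cum 225
  x=5 (N5, w=80) cum 305  ← median
  x=7 (N6, w=70) cum 375
  x=7 (N7, w=120) cum 495
  x=10 (N8, w=20) cum 515
⇒ x* = 5
y-coordinate, sorted with cumulative weight:
  y=0 (N8, w=20) cum 20
  y=1 (N5, w=80) cum 100
  y=2 (N4, w=40) cum 140
  y=3 (N1, w=80) cum 220
  y=4 (N3, w=60) cum 280  ← median
  y=4 (N6, w=70) cum 350
  y=5 (N7, w=120) cum 470
  y=6 (N2, w=45) cum 515
⇒ y* = 4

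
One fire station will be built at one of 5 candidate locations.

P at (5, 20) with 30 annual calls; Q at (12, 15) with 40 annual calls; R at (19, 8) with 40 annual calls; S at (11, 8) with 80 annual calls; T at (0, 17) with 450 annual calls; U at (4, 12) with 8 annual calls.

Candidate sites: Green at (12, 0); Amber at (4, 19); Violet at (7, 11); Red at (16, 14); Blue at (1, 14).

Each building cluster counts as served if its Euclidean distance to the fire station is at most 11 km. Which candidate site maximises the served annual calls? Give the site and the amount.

Violet, covering 608

Coverage radius r = 11 km; a point is covered iff (Δx)²+(Δy)² ≤ 11² = 121.
  Green (12, 0): covers {R, S} → 120
  Amber (4, 19): covers {P, Q, T, U} → 528
  Violet (7, 11): covers {P, Q, S, T, U} → 608
  Red (16, 14): covers {Q, R, S} → 160
  Blue (1, 14): covers {P, T, U} → 488
Maximum coverage at Violet: 608 annual calls.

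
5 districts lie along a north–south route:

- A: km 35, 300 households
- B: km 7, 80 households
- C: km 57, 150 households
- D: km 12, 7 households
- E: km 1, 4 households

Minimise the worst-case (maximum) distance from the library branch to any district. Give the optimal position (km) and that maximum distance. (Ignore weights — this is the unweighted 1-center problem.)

location 29, max distance 28

The 1-center on a line is the midpoint of the two extreme points: leftmost at 1, rightmost at 57.
Optimal location = (1 + 57)/2 = 29; maximum distance = (57 − 1)/2 = 28.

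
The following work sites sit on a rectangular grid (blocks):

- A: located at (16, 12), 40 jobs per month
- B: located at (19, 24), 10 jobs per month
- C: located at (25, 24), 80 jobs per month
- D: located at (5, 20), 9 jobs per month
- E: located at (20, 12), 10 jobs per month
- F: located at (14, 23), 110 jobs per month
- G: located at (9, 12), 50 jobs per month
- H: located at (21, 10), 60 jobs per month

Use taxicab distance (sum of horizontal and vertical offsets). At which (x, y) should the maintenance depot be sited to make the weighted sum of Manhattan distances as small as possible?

Manhattan distance separates: Σwᵢ(|x−xᵢ|+|y−yᵢ|) = Σwᵢ|x−xᵢ| + Σwᵢ|y−yᵢ|, so x and y are optimised independently as 1-D weighted medians.
Total weight W = 369; half = 184.5.
x-coordinate, sorted with cumulative weight:
  x=5 (D, w=9) cum 9
  x=9 (G, w=50) cum 59
  x=14 (F, w=110) cum 169
  x=16 (A, w=40) cum 209  ← median
  x=19 (B, w=10) cum 219
  x=20 (E, w=10) cum 229
  x=21 (H, w=60) cum 289
  x=25 (C, w=80) cum 369
⇒ x* = 16
y-coordinate, sorted with cumulative weight:
  y=10 (H, w=60) cum 60
  y=12 (A, w=40) cum 100
  y=12 (E, w=10) cum 110
  y=12 (G, w=50) cum 160
  y=20 (D, w=9) cum 169
  y=23 (F, w=110) cum 279  ← median
  y=24 (B, w=10) cum 289
  y=24 (C, w=80) cum 369
⇒ y* = 23

(16, 23)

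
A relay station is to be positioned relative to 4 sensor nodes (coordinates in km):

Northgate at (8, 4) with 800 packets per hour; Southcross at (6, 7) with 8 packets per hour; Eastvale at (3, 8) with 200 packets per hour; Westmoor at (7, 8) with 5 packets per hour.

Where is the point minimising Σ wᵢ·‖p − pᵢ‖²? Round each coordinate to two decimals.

(6.99, 4.83)

The minimiser of Σwᵢ‖p−pᵢ‖² is the weighted centroid p* = (Σwᵢpᵢ)/(Σwᵢ).
Σwᵢ = 1013.
Σwᵢxᵢ = 800·8 + 8·6 + 200·3 + 5·7 = 7083.
Σwᵢyᵢ = 800·4 + 8·7 + 200·8 + 5·8 = 4896.
x* = 7083/1013 = 6.99, y* = 4896/1013 = 4.83.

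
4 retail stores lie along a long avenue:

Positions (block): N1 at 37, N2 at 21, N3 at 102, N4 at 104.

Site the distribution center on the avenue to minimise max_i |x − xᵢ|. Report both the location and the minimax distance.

The 1-center on a line is the midpoint of the two extreme points: leftmost at 21, rightmost at 104.
Optimal location = (21 + 104)/2 = 62.5; maximum distance = (104 − 21)/2 = 41.5.

location 62.5, max distance 41.5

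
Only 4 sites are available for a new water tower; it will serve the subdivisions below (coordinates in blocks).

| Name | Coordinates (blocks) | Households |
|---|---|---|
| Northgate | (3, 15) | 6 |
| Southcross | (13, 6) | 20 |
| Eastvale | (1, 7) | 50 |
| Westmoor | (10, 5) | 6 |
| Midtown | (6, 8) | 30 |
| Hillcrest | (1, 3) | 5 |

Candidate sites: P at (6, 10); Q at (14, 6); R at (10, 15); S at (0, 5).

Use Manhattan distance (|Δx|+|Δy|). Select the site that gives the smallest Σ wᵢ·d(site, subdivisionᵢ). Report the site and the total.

Total weighted distance at each candidate:
  P (6, 10): total = 842
  Q (14, 6): total = 1250
  R (10, 15): total = 1627
  S (0, 5): total = 853
Minimum is at P with total 842 blocks.

P, total 842 blocks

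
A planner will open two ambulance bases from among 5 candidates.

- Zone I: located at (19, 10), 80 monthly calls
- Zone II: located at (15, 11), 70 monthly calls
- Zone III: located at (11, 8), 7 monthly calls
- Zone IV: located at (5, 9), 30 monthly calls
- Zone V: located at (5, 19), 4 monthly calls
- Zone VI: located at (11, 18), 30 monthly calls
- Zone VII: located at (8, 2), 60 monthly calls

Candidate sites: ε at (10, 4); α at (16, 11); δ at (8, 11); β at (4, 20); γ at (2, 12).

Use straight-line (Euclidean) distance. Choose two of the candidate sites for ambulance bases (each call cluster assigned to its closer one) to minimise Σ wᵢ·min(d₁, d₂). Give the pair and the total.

{ε, α}, total 1046.2

Evaluate every pair (each demand assigned to the nearer of the two):
  {ε, α}: total = 1046.2
  {α, δ}: total = 1263.5
  {α, γ}: total = 1479.3
  {α, β}: total = 1641.7
  {ε, δ}: total = 1924.7
  {ε, β}: total = 2102.3
  {ε, γ}: total = 2148.3
  {δ, β}: total = 2275.6
  {δ, γ}: total = 2310.4
  {β, γ}: total = 3402.1
Best pair: {ε, α} with total 1046.2.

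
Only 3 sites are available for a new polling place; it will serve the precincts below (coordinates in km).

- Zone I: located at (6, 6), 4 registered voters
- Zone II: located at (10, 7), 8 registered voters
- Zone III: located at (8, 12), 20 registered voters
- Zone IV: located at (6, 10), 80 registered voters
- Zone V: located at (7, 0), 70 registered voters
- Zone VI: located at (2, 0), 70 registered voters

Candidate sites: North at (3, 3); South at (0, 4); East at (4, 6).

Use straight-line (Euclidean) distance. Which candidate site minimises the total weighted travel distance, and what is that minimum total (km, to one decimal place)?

Total weighted distance at each candidate:
  North (3, 3): total = 1468.0
  South (0, 4): total = 1891.3
  East (4, 6): total = 1470.9
Minimum is at North with total 1468.0 km.

North, total 1468.0 km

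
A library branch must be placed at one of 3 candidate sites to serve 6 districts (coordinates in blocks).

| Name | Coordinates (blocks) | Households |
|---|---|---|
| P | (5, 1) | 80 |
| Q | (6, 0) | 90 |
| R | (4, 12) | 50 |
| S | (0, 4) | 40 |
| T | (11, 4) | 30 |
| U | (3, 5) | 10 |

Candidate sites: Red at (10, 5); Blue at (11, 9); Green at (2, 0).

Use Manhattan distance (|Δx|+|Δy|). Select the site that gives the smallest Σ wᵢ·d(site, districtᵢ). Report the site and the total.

Total weighted distance at each candidate:
  Red (10, 5): total = 2750
  Blue (11, 9): total = 3790
  Green (2, 0): total = 2070
Minimum is at Green with total 2070 blocks.

Green, total 2070 blocks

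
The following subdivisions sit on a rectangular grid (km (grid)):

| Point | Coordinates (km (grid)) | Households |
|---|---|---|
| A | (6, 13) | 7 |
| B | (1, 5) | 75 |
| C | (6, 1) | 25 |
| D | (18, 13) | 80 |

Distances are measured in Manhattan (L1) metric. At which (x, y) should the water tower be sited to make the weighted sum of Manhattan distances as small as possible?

(6, 5)

Manhattan distance separates: Σwᵢ(|x−xᵢ|+|y−yᵢ|) = Σwᵢ|x−xᵢ| + Σwᵢ|y−yᵢ|, so x and y are optimised independently as 1-D weighted medians.
Total weight W = 187; half = 93.5.
x-coordinate, sorted with cumulative weight:
  x=1 (B, w=75) cum 75
  x=6 (A, w=7) cum 82
  x=6 (C, w=25) cum 107  ← median
  x=18 (D, w=80) cum 187
⇒ x* = 6
y-coordinate, sorted with cumulative weight:
  y=1 (C, w=25) cum 25
  y=5 (B, w=75) cum 100  ← median
  y=13 (A, w=7) cum 107
  y=13 (D, w=80) cum 187
⇒ y* = 5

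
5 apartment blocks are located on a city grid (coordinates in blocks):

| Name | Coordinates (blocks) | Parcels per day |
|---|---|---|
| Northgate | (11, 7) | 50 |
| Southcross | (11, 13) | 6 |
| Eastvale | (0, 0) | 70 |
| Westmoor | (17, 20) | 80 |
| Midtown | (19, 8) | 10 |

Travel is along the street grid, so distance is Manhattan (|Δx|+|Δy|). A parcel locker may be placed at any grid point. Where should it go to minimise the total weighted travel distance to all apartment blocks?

Manhattan distance separates: Σwᵢ(|x−xᵢ|+|y−yᵢ|) = Σwᵢ|x−xᵢ| + Σwᵢ|y−yᵢ|, so x and y are optimised independently as 1-D weighted medians.
Total weight W = 216; half = 108.
x-coordinate, sorted with cumulative weight:
  x=0 (Eastvale, w=70) cum 70
  x=11 (Northgate, w=50) cum 120  ← median
  x=11 (Southcross, w=6) cum 126
  x=17 (Westmoor, w=80) cum 206
  x=19 (Midtown, w=10) cum 216
⇒ x* = 11
y-coordinate, sorted with cumulative weight:
  y=0 (Eastvale, w=70) cum 70
  y=7 (Northgate, w=50) cum 120  ← median
  y=8 (Midtown, w=10) cum 130
  y=13 (Southcross, w=6) cum 136
  y=20 (Westmoor, w=80) cum 216
⇒ y* = 7

(11, 7)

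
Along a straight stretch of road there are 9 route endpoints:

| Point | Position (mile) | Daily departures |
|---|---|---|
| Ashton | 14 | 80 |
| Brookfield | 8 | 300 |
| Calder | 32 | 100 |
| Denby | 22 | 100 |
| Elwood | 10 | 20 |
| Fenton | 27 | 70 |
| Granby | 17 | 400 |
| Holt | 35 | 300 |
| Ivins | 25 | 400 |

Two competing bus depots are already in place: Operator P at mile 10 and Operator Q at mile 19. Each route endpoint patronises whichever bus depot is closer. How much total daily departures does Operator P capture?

The indifferent point is the midpoint (10+19)/2 = 14.5; route endpoints left of it (closer to Operator P at 10) go to Operator P, those right go to Operator Q.
  Brookfield at 8 (w=300) → Operator P
  Elwood at 10 (w=20) → Operator P
  Ashton at 14 (w=80) → Operator P
  Granby at 17 (w=400) → Operator Q
  Denby at 22 (w=100) → Operator Q
  Ivins at 25 (w=400) → Operator Q
  Fenton at 27 (w=70) → Operator Q
  Calder at 32 (w=100) → Operator Q
  Holt at 35 (w=300) → Operator Q
Operator P captures 400; Operator Q captures 1370.

400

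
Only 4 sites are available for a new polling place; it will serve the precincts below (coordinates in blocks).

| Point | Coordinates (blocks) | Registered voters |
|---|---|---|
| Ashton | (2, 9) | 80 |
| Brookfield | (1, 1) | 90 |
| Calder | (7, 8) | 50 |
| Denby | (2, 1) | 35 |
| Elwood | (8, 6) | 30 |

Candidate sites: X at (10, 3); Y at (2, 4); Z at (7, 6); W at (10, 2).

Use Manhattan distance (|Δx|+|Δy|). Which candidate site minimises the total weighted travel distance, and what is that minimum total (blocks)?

Y, total 1555 blocks

Total weighted distance at each candidate:
  X (10, 3): total = 3010
  Y (2, 4): total = 1555
  Z (7, 6): total = 2110
  W (10, 2): total = 3045
Minimum is at Y with total 1555 blocks.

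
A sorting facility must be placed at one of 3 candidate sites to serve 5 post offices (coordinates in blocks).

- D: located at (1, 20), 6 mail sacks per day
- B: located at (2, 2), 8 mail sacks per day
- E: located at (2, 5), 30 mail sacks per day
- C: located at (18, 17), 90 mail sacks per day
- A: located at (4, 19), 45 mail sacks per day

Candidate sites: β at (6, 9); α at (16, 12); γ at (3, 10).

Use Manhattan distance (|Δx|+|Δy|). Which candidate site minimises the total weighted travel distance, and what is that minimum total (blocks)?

α, total 2445 blocks

Total weighted distance at each candidate:
  β (6, 9): total = 2764
  α (16, 12): total = 2445
  γ (3, 10): total = 2754
Minimum is at α with total 2445 blocks.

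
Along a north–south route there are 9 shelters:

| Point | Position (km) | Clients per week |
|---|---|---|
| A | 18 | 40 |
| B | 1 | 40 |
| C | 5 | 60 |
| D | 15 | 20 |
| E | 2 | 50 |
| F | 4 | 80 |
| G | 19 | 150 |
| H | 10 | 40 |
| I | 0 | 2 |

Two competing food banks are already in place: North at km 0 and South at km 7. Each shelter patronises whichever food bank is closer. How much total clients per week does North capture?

92

The indifferent point is the midpoint (0+7)/2 = 3.5; shelters left of it (closer to North at 0) go to North, those right go to South.
  I at 0 (w=2) → North
  B at 1 (w=40) → North
  E at 2 (w=50) → North
  F at 4 (w=80) → South
  C at 5 (w=60) → South
  H at 10 (w=40) → South
  D at 15 (w=20) → South
  A at 18 (w=40) → South
  G at 19 (w=150) → South
North captures 92; South captures 390.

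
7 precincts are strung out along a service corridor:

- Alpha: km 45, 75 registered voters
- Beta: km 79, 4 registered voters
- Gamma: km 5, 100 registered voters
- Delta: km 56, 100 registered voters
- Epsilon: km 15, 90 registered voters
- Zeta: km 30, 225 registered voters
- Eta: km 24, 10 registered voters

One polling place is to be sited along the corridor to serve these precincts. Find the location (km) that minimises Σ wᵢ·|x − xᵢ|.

For a sum of weighted absolute distances on a line, the optimum is the weighted median (not the mean). Total weight W = 604; half-weight = 302.
Sort by position and accumulate weight:
  km 5 (Gamma, w=100) → cum 100
  km 15 (Epsilon, w=90) → cum 190
  km 24 (Eta, w=10) → cum 200
  km 30 (Zeta, w=225) → cum 425  ≥ 302 → median here
  km 45 (Alpha, w=75) → cum 500
  km 56 (Delta, w=100) → cum 600
  km 79 (Beta, w=4) → cum 604
Optimal location: km 30.

x = 30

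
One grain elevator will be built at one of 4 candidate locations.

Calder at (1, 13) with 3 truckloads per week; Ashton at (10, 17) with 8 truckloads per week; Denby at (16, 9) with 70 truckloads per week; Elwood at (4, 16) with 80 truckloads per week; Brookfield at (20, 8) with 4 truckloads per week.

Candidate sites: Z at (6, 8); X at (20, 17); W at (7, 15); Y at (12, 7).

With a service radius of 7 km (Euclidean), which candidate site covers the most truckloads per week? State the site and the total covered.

W, covering 91

Coverage radius r = 7 km; a point is covered iff (Δx)²+(Δy)² ≤ 7² = 49.
  Z (6, 8): covers {none} → 0
  X (20, 17): covers {none} → 0
  W (7, 15): covers {Calder, Ashton, Elwood} → 91
  Y (12, 7): covers {Denby} → 70
Maximum coverage at W: 91 truckloads per week.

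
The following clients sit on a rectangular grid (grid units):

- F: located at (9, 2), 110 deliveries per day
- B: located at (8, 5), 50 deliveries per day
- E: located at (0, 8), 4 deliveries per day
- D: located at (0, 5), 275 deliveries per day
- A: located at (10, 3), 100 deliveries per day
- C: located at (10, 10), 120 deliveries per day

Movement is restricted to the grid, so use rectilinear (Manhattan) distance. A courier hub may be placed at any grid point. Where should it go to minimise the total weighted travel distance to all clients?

Manhattan distance separates: Σwᵢ(|x−xᵢ|+|y−yᵢ|) = Σwᵢ|x−xᵢ| + Σwᵢ|y−yᵢ|, so x and y are optimised independently as 1-D weighted medians.
Total weight W = 659; half = 329.5.
x-coordinate, sorted with cumulative weight:
  x=0 (E, w=4) cum 4
  x=0 (D, w=275) cum 279
  x=8 (B, w=50) cum 329
  x=9 (F, w=110) cum 439  ← median
  x=10 (A, w=100) cum 539
  x=10 (C, w=120) cum 659
⇒ x* = 9
y-coordinate, sorted with cumulative weight:
  y=2 (F, w=110) cum 110
  y=3 (A, w=100) cum 210
  y=5 (B, w=50) cum 260
  y=5 (D, w=275) cum 535  ← median
  y=8 (E, w=4) cum 539
  y=10 (C, w=120) cum 659
⇒ y* = 5

(9, 5)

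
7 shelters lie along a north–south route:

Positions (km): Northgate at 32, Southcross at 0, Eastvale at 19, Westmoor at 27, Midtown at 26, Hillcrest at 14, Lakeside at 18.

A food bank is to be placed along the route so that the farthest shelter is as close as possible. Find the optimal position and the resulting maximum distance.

The 1-center on a line is the midpoint of the two extreme points: leftmost at 0, rightmost at 32.
Optimal location = (0 + 32)/2 = 16; maximum distance = (32 − 0)/2 = 16.

location 16, max distance 16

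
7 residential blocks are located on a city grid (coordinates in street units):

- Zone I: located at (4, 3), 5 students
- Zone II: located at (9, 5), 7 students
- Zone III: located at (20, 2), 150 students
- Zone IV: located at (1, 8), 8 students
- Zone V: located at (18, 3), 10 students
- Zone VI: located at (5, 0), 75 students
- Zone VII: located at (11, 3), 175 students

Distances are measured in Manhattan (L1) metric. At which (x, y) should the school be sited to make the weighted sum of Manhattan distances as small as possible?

Manhattan distance separates: Σwᵢ(|x−xᵢ|+|y−yᵢ|) = Σwᵢ|x−xᵢ| + Σwᵢ|y−yᵢ|, so x and y are optimised independently as 1-D weighted medians.
Total weight W = 430; half = 215.
x-coordinate, sorted with cumulative weight:
  x=1 (Zone IV, w=8) cum 8
  x=4 (Zone I, w=5) cum 13
  x=5 (Zone VI, w=75) cum 88
  x=9 (Zone II, w=7) cum 95
  x=11 (Zone VII, w=175) cum 270  ← median
  x=18 (Zone V, w=10) cum 280
  x=20 (Zone III, w=150) cum 430
⇒ x* = 11
y-coordinate, sorted with cumulative weight:
  y=0 (Zone VI, w=75) cum 75
  y=2 (Zone III, w=150) cum 225  ← median
  y=3 (Zone I, w=5) cum 230
  y=3 (Zone V, w=10) cum 240
  y=3 (Zone VII, w=175) cum 415
  y=5 (Zone II, w=7) cum 422
  y=8 (Zone IV, w=8) cum 430
⇒ y* = 2

(11, 2)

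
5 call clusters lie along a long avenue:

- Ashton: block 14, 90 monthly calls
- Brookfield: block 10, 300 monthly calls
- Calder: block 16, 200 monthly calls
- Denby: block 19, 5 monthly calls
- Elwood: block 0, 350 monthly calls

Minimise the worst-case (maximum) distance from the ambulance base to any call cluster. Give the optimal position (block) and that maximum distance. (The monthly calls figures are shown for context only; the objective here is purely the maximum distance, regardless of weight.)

The 1-center on a line is the midpoint of the two extreme points: leftmost at 0, rightmost at 19.
Optimal location = (0 + 19)/2 = 9.5; maximum distance = (19 − 0)/2 = 9.5.

location 9.5, max distance 9.5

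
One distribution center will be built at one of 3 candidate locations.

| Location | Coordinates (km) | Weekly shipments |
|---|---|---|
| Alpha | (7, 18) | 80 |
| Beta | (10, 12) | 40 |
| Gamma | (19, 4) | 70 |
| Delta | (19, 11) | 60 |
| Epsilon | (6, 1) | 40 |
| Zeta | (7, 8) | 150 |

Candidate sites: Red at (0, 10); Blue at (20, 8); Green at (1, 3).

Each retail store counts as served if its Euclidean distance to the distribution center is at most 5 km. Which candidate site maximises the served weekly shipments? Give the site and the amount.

Coverage radius r = 5 km; a point is covered iff (Δx)²+(Δy)² ≤ 5² = 25.
  Red (0, 10): covers {none} → 0
  Blue (20, 8): covers {Gamma, Delta} → 130
  Green (1, 3): covers {none} → 0
Maximum coverage at Blue: 130 weekly shipments.

Blue, covering 130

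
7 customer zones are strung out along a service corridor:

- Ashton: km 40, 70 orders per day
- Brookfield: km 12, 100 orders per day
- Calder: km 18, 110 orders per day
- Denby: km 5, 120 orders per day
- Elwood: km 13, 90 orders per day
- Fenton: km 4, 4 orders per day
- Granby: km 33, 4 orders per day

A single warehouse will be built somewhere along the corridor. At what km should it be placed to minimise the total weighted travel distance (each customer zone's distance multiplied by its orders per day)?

x = 13

For a sum of weighted absolute distances on a line, the optimum is the weighted median (not the mean). Total weight W = 498; half-weight = 249.
Sort by position and accumulate weight:
  km 4 (Fenton, w=4) → cum 4
  km 5 (Denby, w=120) → cum 124
  km 12 (Brookfield, w=100) → cum 224
  km 13 (Elwood, w=90) → cum 314  ≥ 249 → median here
  km 18 (Calder, w=110) → cum 424
  km 33 (Granby, w=4) → cum 428
  km 40 (Ashton, w=70) → cum 498
Optimal location: km 13.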